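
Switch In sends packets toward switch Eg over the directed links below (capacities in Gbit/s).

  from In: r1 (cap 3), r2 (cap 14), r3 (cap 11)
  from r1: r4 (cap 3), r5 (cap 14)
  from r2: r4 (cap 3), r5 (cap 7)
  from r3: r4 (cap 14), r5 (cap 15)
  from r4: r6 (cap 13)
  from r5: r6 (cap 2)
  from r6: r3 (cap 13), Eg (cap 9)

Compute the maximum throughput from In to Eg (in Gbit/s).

Augment In→r1→r4→r6→Eg: bottleneck 3, flow now 3.
Augment In→r2→r4→r6→Eg: bottleneck 3, flow now 6.
Augment In→r2→r5→r6→Eg: bottleneck 2, flow now 8.
Augment In→r3→r4→r6→Eg: bottleneck 1, flow now 9.
No augmenting path remains; maximum flow = 9.
In the residual graph, reachable from In: {In, r1, r2, r3, r4, r5, r6}.
Min-cut edges: r6→Eg (9); capacity 9 = 9.
This cut is saturated, so no flow can exceed 9.

9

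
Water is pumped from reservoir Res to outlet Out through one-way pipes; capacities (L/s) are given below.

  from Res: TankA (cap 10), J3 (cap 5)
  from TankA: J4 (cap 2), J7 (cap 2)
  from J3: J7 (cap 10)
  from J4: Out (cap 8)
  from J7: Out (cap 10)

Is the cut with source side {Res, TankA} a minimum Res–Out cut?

Yes — it is a minimum cut (capacity 9).

Given cut capacity: 5 + 2 + 2 = 9.
Augment Res→TankA→J4→Out: bottleneck 2, flow now 2.
Augment Res→TankA→J7→Out: bottleneck 2, flow now 4.
Augment Res→J3→J7→Out: bottleneck 5, flow now 9.
No augmenting path remains; maximum flow = 9.
Cut capacity 9 equals the max flow, so it is a minimum cut.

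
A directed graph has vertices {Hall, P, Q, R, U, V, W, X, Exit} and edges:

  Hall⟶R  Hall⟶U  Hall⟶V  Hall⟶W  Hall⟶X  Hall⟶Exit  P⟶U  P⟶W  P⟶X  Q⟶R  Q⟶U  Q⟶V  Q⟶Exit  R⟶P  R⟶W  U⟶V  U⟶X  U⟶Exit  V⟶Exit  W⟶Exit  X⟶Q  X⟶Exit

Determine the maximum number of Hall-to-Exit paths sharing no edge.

6

Assign every edge capacity 1; by Menger, the answer equals the max flow.
Path Hall→Exit (+1); total 1.
Path Hall→U→Exit (+1); total 2.
Path Hall→V→Exit (+1); total 3.
Path Hall→W→Exit (+1); total 4.
Path Hall→X→Exit (+1); total 5.
Path Hall→R→P→X→Q→Exit (+1); total 6.
No residual Hall→Exit path; max flow = 6.
Certifying cut of size 6: {Hall→Exit, Hall→R, Hall→U, Hall→V, Hall→W, Hall→X}.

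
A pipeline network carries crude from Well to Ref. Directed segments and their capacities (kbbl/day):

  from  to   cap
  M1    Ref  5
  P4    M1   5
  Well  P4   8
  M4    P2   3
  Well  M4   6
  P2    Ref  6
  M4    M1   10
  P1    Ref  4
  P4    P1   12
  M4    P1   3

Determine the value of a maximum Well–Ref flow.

12

Augment Well→M4→P1→Ref: bottleneck 3, flow now 3.
Augment Well→M4→M1→Ref: bottleneck 3, flow now 6.
Augment Well→P4→P1→Ref: bottleneck 1, flow now 7.
Augment Well→P4→M1→Ref: bottleneck 2, flow now 9.
Augment Well→P4→P1→M4→P2→Ref: bottleneck 3, flow now 12. (uses reverse residual edge)
No augmenting path remains; maximum flow = 12.
In the residual graph, reachable from Well: {Well, M4, P4, P1, M1}.
Min-cut edges: M4→P2 (3), P1→Ref (4), M1→Ref (5); capacity 3 + 4 + 5 = 12.
This cut is saturated, so no flow can exceed 12.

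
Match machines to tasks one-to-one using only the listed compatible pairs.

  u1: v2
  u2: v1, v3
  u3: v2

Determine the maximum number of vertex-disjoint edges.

2

Unit-capacity flow: source→left, listed edges, right→sink; max matching = max flow.
Augmenting path u1→v2 (+1); matched 1.
Augmenting path u2→v1 (+1); matched 2.
No augmenting path remains; maximum matching = 2.
König certificate: {u2, v2} is a vertex cover of size 2 (every listed pair touches it), so no matching can be larger.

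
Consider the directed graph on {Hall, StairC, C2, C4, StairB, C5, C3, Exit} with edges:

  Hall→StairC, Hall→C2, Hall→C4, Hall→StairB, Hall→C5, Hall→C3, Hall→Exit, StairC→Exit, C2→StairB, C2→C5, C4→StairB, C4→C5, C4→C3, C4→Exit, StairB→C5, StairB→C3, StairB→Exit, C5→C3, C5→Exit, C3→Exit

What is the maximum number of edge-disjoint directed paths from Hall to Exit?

Assign every edge capacity 1; by Menger, the answer equals the max flow.
Path Hall→Exit (+1); total 1.
Path Hall→StairC→Exit (+1); total 2.
Path Hall→C4→Exit (+1); total 3.
Path Hall→StairB→Exit (+1); total 4.
Path Hall→C5→Exit (+1); total 5.
Path Hall→C3→Exit (+1); total 6.
No residual Hall→Exit path; max flow = 6.
Certifying cut of size 6: {C3→Exit, C5→Exit, Hall→C4, Hall→Exit, Hall→StairC, StairB→Exit}.

6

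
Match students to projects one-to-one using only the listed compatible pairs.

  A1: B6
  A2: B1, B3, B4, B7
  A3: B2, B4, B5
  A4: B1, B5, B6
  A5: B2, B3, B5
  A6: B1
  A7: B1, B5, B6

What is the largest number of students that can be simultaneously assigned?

Unit-capacity flow: source→left, listed edges, right→sink; max matching = max flow.
Augmenting path A1→B6 (+1); matched 1.
Augmenting path A2→B1 (+1); matched 2.
Augmenting path A3→B2 (+1); matched 3.
Augmenting path A4→B5 (+1); matched 4.
Augmenting path A5→B3 (+1); matched 5.
Augmenting path A6→B1→A2→B4 (+1); matched 6.
No augmenting path remains; maximum matching = 6.
König certificate: {A2, A3, A5, B1, B5, B6} is a vertex cover of size 6 (every listed pair touches it), so no matching can be larger.

6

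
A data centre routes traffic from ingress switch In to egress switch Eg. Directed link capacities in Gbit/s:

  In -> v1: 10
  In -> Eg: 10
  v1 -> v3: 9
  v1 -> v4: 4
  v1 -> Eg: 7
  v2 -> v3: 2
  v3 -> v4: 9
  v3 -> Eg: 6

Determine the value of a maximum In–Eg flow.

20

Augment In→Eg: bottleneck 10, flow now 10.
Augment In→v1→Eg: bottleneck 7, flow now 17.
Augment In→v1→v3→Eg: bottleneck 3, flow now 20.
No augmenting path remains; maximum flow = 20.
In the residual graph, reachable from In: {In}.
Min-cut edges: In→v1 (10), In→Eg (10); capacity 10 + 10 = 20.
This cut is saturated, so no flow can exceed 20.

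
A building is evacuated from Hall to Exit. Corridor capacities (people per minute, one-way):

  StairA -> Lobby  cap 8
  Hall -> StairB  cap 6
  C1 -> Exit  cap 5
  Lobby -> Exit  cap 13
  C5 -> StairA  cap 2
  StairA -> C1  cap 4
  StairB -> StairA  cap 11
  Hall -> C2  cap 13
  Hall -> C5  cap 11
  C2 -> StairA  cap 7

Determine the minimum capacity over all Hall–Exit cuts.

Augment Hall→C5→StairA→C1→Exit: bottleneck 2, flow now 2.
Augment Hall→StairB→StairA→C1→Exit: bottleneck 2, flow now 4.
Augment Hall→StairB→StairA→Lobby→Exit: bottleneck 4, flow now 8.
Augment Hall→C2→StairA→Lobby→Exit: bottleneck 4, flow now 12.
No augmenting path remains; maximum flow = 12.
By max-flow min-cut, the minimum cut capacity equals the max flow.
In the residual graph, reachable from Hall: {Hall, C5, StairB, C2, StairA}.
Min-cut edges: StairA→C1 (4), StairA→Lobby (8); capacity 4 + 8 = 12.

12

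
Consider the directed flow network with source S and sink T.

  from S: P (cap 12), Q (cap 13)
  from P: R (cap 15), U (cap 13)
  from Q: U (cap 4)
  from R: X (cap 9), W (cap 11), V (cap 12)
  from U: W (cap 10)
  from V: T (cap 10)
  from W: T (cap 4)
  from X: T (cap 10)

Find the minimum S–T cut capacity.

16

Augment S→P→R→V→T: bottleneck 10, flow now 10.
Augment S→P→R→W→T: bottleneck 2, flow now 12.
Augment S→Q→U→W→T: bottleneck 2, flow now 14.
Augment S→Q→U→W→R→X→T: bottleneck 2, flow now 16. (uses reverse residual edge)
No augmenting path remains; maximum flow = 16.
By max-flow min-cut, the minimum cut capacity equals the max flow.
In the residual graph, reachable from S: {S, Q}.
Min-cut edges: S→P (12), Q→U (4); capacity 12 + 4 = 16.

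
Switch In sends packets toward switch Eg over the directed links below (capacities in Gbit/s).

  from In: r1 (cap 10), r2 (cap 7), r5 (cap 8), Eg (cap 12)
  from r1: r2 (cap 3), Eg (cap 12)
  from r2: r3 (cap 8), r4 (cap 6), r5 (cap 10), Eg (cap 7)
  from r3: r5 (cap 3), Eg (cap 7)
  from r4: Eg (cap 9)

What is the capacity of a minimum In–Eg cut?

29

Augment In→Eg: bottleneck 12, flow now 12.
Augment In→r1→Eg: bottleneck 10, flow now 22.
Augment In→r2→Eg: bottleneck 7, flow now 29.
No augmenting path remains; maximum flow = 29.
By max-flow min-cut, the minimum cut capacity equals the max flow.
In the residual graph, reachable from In: {In, r5}.
Min-cut edges: In→r1 (10), In→r2 (7), In→Eg (12); capacity 10 + 7 + 12 = 29.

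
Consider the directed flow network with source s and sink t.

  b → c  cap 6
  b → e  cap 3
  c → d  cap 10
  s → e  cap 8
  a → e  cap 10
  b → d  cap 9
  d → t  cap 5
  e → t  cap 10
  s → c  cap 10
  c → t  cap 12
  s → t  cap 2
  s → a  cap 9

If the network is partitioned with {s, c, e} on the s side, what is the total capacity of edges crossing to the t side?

43

Edges leaving {s, c, e}: s→a (9), s→t (2), c→d (10), c→t (12), e→t (10).
Cut capacity = 9 + 2 + 10 + 12 + 10 = 43.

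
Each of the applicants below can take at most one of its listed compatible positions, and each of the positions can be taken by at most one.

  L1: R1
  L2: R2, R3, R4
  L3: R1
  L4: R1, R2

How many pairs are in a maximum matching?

3

Unit-capacity flow: source→left, listed edges, right→sink; max matching = max flow.
Augmenting path L1→R1 (+1); matched 1.
Augmenting path L2→R2 (+1); matched 2.
Augmenting path L4→R2→L2→R3 (+1); matched 3.
No augmenting path remains; maximum matching = 3.
König certificate: {L2, L4, R1} is a vertex cover of size 3 (every listed pair touches it), so no matching can be larger.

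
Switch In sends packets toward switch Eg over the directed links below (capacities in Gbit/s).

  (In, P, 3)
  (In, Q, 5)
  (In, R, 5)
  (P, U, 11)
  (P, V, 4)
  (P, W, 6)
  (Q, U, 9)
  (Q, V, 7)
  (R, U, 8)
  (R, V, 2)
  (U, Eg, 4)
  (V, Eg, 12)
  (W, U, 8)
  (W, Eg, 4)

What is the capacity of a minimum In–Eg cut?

Augment In→P→U→Eg: bottleneck 3, flow now 3.
Augment In→Q→U→Eg: bottleneck 1, flow now 4.
Augment In→Q→V→Eg: bottleneck 4, flow now 8.
Augment In→R→V→Eg: bottleneck 2, flow now 10.
Augment In→R→U→P→V→Eg: bottleneck 3, flow now 13. (uses reverse residual edge)
No augmenting path remains; maximum flow = 13.
By max-flow min-cut, the minimum cut capacity equals the max flow.
In the residual graph, reachable from In: {In}.
Min-cut edges: In→P (3), In→Q (5), In→R (5); capacity 3 + 5 + 5 = 13.

13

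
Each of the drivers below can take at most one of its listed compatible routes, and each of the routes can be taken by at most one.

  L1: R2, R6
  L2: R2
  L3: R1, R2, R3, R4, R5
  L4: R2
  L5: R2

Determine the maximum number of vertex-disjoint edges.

Unit-capacity flow: source→left, listed edges, right→sink; max matching = max flow.
Augmenting path L1→R2 (+1); matched 1.
Augmenting path L3→R1 (+1); matched 2.
Augmenting path L2→R2→L1→R6 (+1); matched 3.
No augmenting path remains; maximum matching = 3.
König certificate: {L1, L3, R2} is a vertex cover of size 3 (every listed pair touches it), so no matching can be larger.

3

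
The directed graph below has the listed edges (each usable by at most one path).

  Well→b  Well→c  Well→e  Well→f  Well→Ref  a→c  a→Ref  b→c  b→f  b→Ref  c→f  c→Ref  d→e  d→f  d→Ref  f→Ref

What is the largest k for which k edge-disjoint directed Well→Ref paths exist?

Assign every edge capacity 1; by Menger, the answer equals the max flow.
Path Well→Ref (+1); total 1.
Path Well→b→Ref (+1); total 2.
Path Well→c→Ref (+1); total 3.
Path Well→f→Ref (+1); total 4.
No residual Well→Ref path; max flow = 4.
Certifying cut of size 4: {Well→Ref, Well→b, Well→c, Well→f}.

4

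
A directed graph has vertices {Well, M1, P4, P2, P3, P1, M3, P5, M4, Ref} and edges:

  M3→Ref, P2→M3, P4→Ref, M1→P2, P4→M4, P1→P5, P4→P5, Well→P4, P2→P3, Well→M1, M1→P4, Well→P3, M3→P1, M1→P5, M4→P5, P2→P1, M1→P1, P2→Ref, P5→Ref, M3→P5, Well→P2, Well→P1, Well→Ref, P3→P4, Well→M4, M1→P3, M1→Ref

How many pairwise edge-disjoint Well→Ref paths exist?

Assign every edge capacity 1; by Menger, the answer equals the max flow.
Path Well→Ref (+1); total 1.
Path Well→M1→Ref (+1); total 2.
Path Well→P4→Ref (+1); total 3.
Path Well→P2→Ref (+1); total 4.
Path Well→P1→P5→Ref (+1); total 5.
No residual Well→Ref path; max flow = 5.
Certifying cut of size 5: {P4→Ref, P5→Ref, Well→M1, Well→P2, Well→Ref}.

5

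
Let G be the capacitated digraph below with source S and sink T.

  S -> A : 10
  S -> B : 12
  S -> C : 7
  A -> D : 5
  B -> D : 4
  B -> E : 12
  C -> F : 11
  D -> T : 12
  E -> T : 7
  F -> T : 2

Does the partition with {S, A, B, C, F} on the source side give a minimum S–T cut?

No — its capacity is 23, but the minimum cut has capacity 18.

Given cut capacity: 5 + 4 + 12 + 2 = 23.
Augment S→A→D→T: bottleneck 5, flow now 5.
Augment S→B→D→T: bottleneck 4, flow now 9.
Augment S→B→E→T: bottleneck 7, flow now 16.
Augment S→C→F→T: bottleneck 2, flow now 18.
No augmenting path remains; maximum flow = 18.
In the residual graph, reachable from S: {S, A, B, C, E, F}.
Min-cut edges: A→D (5), B→D (4), E→T (7), F→T (2); capacity 5 + 4 + 7 + 2 = 18.
Cut capacity 23 exceeds the max flow 18, so it is not minimum.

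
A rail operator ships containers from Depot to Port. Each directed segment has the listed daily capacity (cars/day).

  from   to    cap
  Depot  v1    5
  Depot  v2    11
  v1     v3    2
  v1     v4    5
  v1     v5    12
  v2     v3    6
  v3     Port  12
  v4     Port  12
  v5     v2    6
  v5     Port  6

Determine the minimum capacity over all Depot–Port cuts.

Augment Depot→v1→v3→Port: bottleneck 2, flow now 2.
Augment Depot→v1→v4→Port: bottleneck 3, flow now 5.
Augment Depot→v2→v3→Port: bottleneck 6, flow now 11.
No augmenting path remains; maximum flow = 11.
By max-flow min-cut, the minimum cut capacity equals the max flow.
In the residual graph, reachable from Depot: {Depot, v2}.
Min-cut edges: Depot→v1 (5), v2→v3 (6); capacity 5 + 6 = 11.

11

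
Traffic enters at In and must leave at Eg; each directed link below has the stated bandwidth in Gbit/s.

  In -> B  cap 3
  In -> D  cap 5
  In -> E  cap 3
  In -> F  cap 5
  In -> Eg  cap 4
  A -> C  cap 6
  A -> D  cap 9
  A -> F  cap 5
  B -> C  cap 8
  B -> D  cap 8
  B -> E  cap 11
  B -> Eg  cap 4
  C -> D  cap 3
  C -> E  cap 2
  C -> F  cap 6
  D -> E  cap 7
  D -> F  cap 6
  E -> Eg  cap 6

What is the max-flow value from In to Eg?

Augment In→Eg: bottleneck 4, flow now 4.
Augment In→B→Eg: bottleneck 3, flow now 7.
Augment In→E→Eg: bottleneck 3, flow now 10.
Augment In→D→E→Eg: bottleneck 3, flow now 13.
No augmenting path remains; maximum flow = 13.
In the residual graph, reachable from In: {In, D, E, F}.
Min-cut edges: In→B (3), In→Eg (4), E→Eg (6); capacity 3 + 4 + 6 = 13.
This cut is saturated, so no flow can exceed 13.

13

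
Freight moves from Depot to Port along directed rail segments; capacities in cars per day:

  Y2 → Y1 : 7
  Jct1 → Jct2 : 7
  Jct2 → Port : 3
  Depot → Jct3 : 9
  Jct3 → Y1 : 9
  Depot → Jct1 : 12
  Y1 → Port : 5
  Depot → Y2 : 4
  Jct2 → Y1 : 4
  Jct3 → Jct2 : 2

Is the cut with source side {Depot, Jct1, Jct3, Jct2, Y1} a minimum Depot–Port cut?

No — its capacity is 12, but the minimum cut has capacity 8.

Given cut capacity: 4 + 3 + 5 = 12.
Augment Depot→Jct1→Jct2→Port: bottleneck 3, flow now 3.
Augment Depot→Jct3→Y1→Port: bottleneck 5, flow now 8.
No augmenting path remains; maximum flow = 8.
In the residual graph, reachable from Depot: {Depot, Jct1, Jct3, Y2, Jct2, Y1}.
Min-cut edges: Jct2→Port (3), Y1→Port (5); capacity 3 + 5 = 8.
Cut capacity 12 exceeds the max flow 8, so it is not minimum.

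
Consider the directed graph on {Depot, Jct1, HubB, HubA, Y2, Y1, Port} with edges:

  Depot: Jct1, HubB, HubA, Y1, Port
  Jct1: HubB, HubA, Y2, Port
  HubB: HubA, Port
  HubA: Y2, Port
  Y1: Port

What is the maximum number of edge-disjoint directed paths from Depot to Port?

5

Assign every edge capacity 1; by Menger, the answer equals the max flow.
Path Depot→Port (+1); total 1.
Path Depot→Jct1→Port (+1); total 2.
Path Depot→HubB→Port (+1); total 3.
Path Depot→HubA→Port (+1); total 4.
Path Depot→Y1→Port (+1); total 5.
No residual Depot→Port path; max flow = 5.
Certifying cut of size 5: {Depot→HubA, Depot→HubB, Depot→Jct1, Depot→Port, Depot→Y1}.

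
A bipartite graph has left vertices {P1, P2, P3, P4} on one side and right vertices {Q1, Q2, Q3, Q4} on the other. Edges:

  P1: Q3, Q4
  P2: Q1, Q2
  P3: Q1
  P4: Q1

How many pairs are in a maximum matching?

Unit-capacity flow: source→left, listed edges, right→sink; max matching = max flow.
Augmenting path P1→Q3 (+1); matched 1.
Augmenting path P2→Q1 (+1); matched 2.
Augmenting path P3→Q1→P2→Q2 (+1); matched 3.
No augmenting path remains; maximum matching = 3.
König certificate: {P1, P2, Q1} is a vertex cover of size 3 (every listed pair touches it), so no matching can be larger.

3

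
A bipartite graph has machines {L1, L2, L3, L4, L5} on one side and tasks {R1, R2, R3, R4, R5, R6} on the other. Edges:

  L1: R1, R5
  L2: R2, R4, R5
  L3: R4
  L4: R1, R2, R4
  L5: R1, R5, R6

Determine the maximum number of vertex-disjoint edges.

5

Unit-capacity flow: source→left, listed edges, right→sink; max matching = max flow.
Augmenting path L1→R1 (+1); matched 1.
Augmenting path L2→R2 (+1); matched 2.
Augmenting path L3→R4 (+1); matched 3.
Augmenting path L5→R5 (+1); matched 4.
Augmenting path L4→R1→L1→R5→L5→R6 (+1); matched 5.
No augmenting path remains; maximum matching = 5.
König certificate: {L1, L2, L3, L4, L5} is a vertex cover of size 5 (every listed pair touches it), so no matching can be larger.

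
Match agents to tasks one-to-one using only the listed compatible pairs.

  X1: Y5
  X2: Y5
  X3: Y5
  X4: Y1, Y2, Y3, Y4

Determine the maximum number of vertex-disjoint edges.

Unit-capacity flow: source→left, listed edges, right→sink; max matching = max flow.
Augmenting path X1→Y5 (+1); matched 1.
Augmenting path X4→Y1 (+1); matched 2.
No augmenting path remains; maximum matching = 2.
König certificate: {X4, Y5} is a vertex cover of size 2 (every listed pair touches it), so no matching can be larger.

2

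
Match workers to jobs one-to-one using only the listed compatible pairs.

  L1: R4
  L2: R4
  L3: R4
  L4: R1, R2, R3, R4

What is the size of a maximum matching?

Unit-capacity flow: source→left, listed edges, right→sink; max matching = max flow.
Augmenting path L1→R4 (+1); matched 1.
Augmenting path L4→R1 (+1); matched 2.
No augmenting path remains; maximum matching = 2.
König certificate: {L4, R4} is a vertex cover of size 2 (every listed pair touches it), so no matching can be larger.

2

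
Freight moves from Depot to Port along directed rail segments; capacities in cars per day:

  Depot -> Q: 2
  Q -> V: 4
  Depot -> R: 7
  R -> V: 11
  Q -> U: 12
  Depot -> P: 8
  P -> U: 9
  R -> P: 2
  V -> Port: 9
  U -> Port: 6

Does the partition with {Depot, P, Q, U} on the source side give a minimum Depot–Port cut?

Given cut capacity: 7 + 4 + 6 = 17.
Augment Depot→P→U→Port: bottleneck 6, flow now 6.
Augment Depot→Q→V→Port: bottleneck 2, flow now 8.
Augment Depot→R→V→Port: bottleneck 7, flow now 15.
No augmenting path remains; maximum flow = 15.
In the residual graph, reachable from Depot: {Depot, P, U}.
Min-cut edges: Depot→Q (2), Depot→R (7), U→Port (6); capacity 2 + 7 + 6 = 15.
Cut capacity 17 exceeds the max flow 15, so it is not minimum.

No — its capacity is 17, but the minimum cut has capacity 15.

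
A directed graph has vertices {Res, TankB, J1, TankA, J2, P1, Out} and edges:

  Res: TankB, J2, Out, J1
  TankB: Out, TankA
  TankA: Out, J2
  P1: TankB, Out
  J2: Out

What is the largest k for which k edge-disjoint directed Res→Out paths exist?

Assign every edge capacity 1; by Menger, the answer equals the max flow.
Path Res→Out (+1); total 1.
Path Res→TankB→Out (+1); total 2.
Path Res→J2→Out (+1); total 3.
No residual Res→Out path; max flow = 3.
Certifying cut of size 3: {Res→J2, Res→Out, Res→TankB}.

3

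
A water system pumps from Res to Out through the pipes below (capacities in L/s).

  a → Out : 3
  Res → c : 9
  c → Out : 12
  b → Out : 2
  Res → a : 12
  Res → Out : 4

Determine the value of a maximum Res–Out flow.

Augment Res→Out: bottleneck 4, flow now 4.
Augment Res→a→Out: bottleneck 3, flow now 7.
Augment Res→c→Out: bottleneck 9, flow now 16.
No augmenting path remains; maximum flow = 16.
In the residual graph, reachable from Res: {Res, a}.
Min-cut edges: Res→c (9), Res→Out (4), a→Out (3); capacity 9 + 4 + 3 = 16.
This cut is saturated, so no flow can exceed 16.

16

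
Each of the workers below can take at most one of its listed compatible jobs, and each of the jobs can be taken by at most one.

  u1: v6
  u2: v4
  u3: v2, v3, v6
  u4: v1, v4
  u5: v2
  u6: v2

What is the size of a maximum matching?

5

Unit-capacity flow: source→left, listed edges, right→sink; max matching = max flow.
Augmenting path u1→v6 (+1); matched 1.
Augmenting path u2→v4 (+1); matched 2.
Augmenting path u3→v2 (+1); matched 3.
Augmenting path u4→v1 (+1); matched 4.
Augmenting path u5→v2→u3→v3 (+1); matched 5.
No augmenting path remains; maximum matching = 5.
König certificate: {u1, u2, u3, u4, v2} is a vertex cover of size 5 (every listed pair touches it), so no matching can be larger.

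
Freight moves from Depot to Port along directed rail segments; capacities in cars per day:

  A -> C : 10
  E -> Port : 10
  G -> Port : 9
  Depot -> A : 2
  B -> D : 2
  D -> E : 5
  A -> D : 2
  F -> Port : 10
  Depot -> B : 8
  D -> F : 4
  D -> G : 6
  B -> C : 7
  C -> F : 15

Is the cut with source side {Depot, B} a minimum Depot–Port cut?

Given cut capacity: 2 + 7 + 2 = 11.
Augment Depot→A→C→F→Port: bottleneck 2, flow now 2.
Augment Depot→B→C→F→Port: bottleneck 7, flow now 9.
Augment Depot→B→D→E→Port: bottleneck 1, flow now 10.
No augmenting path remains; maximum flow = 10.
In the residual graph, reachable from Depot: {Depot}.
Min-cut edges: Depot→A (2), Depot→B (8); capacity 2 + 8 = 10.
Cut capacity 11 exceeds the max flow 10, so it is not minimum.

No — its capacity is 11, but the minimum cut has capacity 10.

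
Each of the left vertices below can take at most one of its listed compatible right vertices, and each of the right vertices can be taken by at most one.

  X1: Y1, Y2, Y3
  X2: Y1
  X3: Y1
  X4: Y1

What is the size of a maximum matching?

Unit-capacity flow: source→left, listed edges, right→sink; max matching = max flow.
Augmenting path X1→Y1 (+1); matched 1.
Augmenting path X2→Y1→X1→Y2 (+1); matched 2.
No augmenting path remains; maximum matching = 2.
König certificate: {X1, Y1} is a vertex cover of size 2 (every listed pair touches it), so no matching can be larger.

2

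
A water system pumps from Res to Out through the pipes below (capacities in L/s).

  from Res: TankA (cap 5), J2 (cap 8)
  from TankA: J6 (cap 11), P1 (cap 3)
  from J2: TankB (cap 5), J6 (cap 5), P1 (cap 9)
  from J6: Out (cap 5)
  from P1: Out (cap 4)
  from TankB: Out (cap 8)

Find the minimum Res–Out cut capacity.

13

Augment Res→TankA→J6→Out: bottleneck 5, flow now 5.
Augment Res→J2→P1→Out: bottleneck 4, flow now 9.
Augment Res→J2→TankB→Out: bottleneck 4, flow now 13.
No augmenting path remains; maximum flow = 13.
By max-flow min-cut, the minimum cut capacity equals the max flow.
In the residual graph, reachable from Res: {Res}.
Min-cut edges: Res→TankA (5), Res→J2 (8); capacity 5 + 8 = 13.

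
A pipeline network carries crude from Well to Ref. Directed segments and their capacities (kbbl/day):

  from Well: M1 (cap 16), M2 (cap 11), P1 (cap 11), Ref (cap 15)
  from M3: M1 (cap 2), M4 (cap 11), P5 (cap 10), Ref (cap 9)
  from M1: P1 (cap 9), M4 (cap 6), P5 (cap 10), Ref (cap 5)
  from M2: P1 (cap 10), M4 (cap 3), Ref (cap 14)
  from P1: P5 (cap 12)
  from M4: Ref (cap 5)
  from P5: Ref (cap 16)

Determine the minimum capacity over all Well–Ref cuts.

Augment Well→Ref: bottleneck 15, flow now 15.
Augment Well→M1→Ref: bottleneck 5, flow now 20.
Augment Well→M2→Ref: bottleneck 11, flow now 31.
Augment Well→M1→M4→Ref: bottleneck 5, flow now 36.
Augment Well→M1→P5→Ref: bottleneck 6, flow now 42.
Augment Well→P1→P5→Ref: bottleneck 10, flow now 52.
No augmenting path remains; maximum flow = 52.
By max-flow min-cut, the minimum cut capacity equals the max flow.
In the residual graph, reachable from Well: {Well, M1, P1, M4, P5}.
Min-cut edges: Well→M2 (11), Well→Ref (15), M1→Ref (5), M4→Ref (5), P5→Ref (16); capacity 11 + 15 + 5 + 5 + 16 = 52.

52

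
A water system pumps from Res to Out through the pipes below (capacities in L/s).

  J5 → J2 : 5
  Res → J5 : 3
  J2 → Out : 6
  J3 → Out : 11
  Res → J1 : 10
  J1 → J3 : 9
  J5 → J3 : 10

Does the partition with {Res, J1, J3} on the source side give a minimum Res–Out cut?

Given cut capacity: 3 + 11 = 14.
Augment Res→J5→J3→Out: bottleneck 3, flow now 3.
Augment Res→J1→J3→Out: bottleneck 8, flow now 11.
Augment Res→J1→J3→J5→J2→Out: bottleneck 1, flow now 12. (uses reverse residual edge)
No augmenting path remains; maximum flow = 12.
In the residual graph, reachable from Res: {Res, J1}.
Min-cut edges: Res→J5 (3), J1→J3 (9); capacity 3 + 9 = 12.
Cut capacity 14 exceeds the max flow 12, so it is not minimum.

No — its capacity is 14, but the minimum cut has capacity 12.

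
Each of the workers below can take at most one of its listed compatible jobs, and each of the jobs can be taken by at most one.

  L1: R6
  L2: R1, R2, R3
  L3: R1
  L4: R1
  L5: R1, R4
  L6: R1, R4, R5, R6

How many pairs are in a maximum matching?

Unit-capacity flow: source→left, listed edges, right→sink; max matching = max flow.
Augmenting path L1→R6 (+1); matched 1.
Augmenting path L2→R1 (+1); matched 2.
Augmenting path L5→R4 (+1); matched 3.
Augmenting path L6→R5 (+1); matched 4.
Augmenting path L3→R1→L2→R2 (+1); matched 5.
No augmenting path remains; maximum matching = 5.
König certificate: {L1, L2, L5, L6, R1} is a vertex cover of size 5 (every listed pair touches it), so no matching can be larger.

5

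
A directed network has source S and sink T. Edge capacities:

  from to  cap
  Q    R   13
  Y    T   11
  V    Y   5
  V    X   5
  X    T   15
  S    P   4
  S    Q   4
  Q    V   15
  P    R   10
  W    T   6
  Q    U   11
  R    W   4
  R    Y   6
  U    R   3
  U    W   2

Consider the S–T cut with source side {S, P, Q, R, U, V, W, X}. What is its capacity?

Edges leaving {S, P, Q, R, U, V, W, X}: R→Y (6), V→Y (5), W→T (6), X→T (15).
Cut capacity = 6 + 5 + 6 + 15 = 32.

32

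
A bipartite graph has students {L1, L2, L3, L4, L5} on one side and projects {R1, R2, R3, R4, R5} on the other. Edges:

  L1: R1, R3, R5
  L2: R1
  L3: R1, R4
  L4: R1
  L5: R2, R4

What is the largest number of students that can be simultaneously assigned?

4

Unit-capacity flow: source→left, listed edges, right→sink; max matching = max flow.
Augmenting path L1→R1 (+1); matched 1.
Augmenting path L3→R4 (+1); matched 2.
Augmenting path L5→R2 (+1); matched 3.
Augmenting path L2→R1→L1→R3 (+1); matched 4.
No augmenting path remains; maximum matching = 4.
König certificate: {L1, L3, L5, R1} is a vertex cover of size 4 (every listed pair touches it), so no matching can be larger.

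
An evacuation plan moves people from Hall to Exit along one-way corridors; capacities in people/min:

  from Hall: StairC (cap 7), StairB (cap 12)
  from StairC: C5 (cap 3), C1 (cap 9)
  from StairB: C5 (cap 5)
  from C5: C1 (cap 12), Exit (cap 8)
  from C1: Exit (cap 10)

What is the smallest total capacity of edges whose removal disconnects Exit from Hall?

12

Augment Hall→StairC→C5→Exit: bottleneck 3, flow now 3.
Augment Hall→StairC→C1→Exit: bottleneck 4, flow now 7.
Augment Hall→StairB→C5→Exit: bottleneck 5, flow now 12.
No augmenting path remains; maximum flow = 12.
By max-flow min-cut, the minimum cut capacity equals the max flow.
In the residual graph, reachable from Hall: {Hall, StairB}.
Min-cut edges: Hall→StairC (7), StairB→C5 (5); capacity 7 + 5 = 12.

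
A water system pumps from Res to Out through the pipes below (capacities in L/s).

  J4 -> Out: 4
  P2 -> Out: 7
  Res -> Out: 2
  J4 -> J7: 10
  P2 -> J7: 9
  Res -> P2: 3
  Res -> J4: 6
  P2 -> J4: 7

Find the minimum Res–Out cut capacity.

Augment Res→Out: bottleneck 2, flow now 2.
Augment Res→P2→Out: bottleneck 3, flow now 5.
Augment Res→J4→Out: bottleneck 4, flow now 9.
No augmenting path remains; maximum flow = 9.
By max-flow min-cut, the minimum cut capacity equals the max flow.
In the residual graph, reachable from Res: {Res, J4, J7}.
Min-cut edges: Res→P2 (3), Res→Out (2), J4→Out (4); capacity 3 + 2 + 4 = 9.

9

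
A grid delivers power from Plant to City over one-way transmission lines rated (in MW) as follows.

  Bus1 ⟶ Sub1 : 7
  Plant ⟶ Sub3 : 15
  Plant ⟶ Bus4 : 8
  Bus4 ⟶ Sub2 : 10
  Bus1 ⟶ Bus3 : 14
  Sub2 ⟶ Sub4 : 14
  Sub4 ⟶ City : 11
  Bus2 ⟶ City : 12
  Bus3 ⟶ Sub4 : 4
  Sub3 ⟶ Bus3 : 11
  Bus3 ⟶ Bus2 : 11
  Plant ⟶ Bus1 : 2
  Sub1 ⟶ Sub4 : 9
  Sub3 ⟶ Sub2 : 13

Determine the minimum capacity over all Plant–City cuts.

Augment Plant→Bus4→Sub2→Sub4→City: bottleneck 8, flow now 8.
Augment Plant→Bus1→Sub1→Sub4→City: bottleneck 2, flow now 10.
Augment Plant→Sub3→Sub2→Sub4→City: bottleneck 1, flow now 11.
Augment Plant→Sub3→Bus3→Bus2→City: bottleneck 11, flow now 22.
No augmenting path remains; maximum flow = 22.
By max-flow min-cut, the minimum cut capacity equals the max flow.
In the residual graph, reachable from Plant: {Plant, Bus4, Bus1, Sub3, Sub2, Sub1, Bus3, Sub4}.
Min-cut edges: Bus3→Bus2 (11), Sub4→City (11); capacity 11 + 11 = 22.

22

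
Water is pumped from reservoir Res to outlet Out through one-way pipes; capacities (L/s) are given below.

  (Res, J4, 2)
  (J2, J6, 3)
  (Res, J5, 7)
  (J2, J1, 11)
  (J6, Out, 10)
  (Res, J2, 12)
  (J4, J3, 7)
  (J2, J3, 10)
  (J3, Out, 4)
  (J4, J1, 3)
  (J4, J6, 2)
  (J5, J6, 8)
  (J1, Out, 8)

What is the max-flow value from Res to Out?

21

Augment Res→J5→J6→Out: bottleneck 7, flow now 7.
Augment Res→J2→J1→Out: bottleneck 8, flow now 15.
Augment Res→J2→J6→Out: bottleneck 3, flow now 18.
Augment Res→J2→J3→Out: bottleneck 1, flow now 19.
Augment Res→J4→J3→Out: bottleneck 2, flow now 21.
No augmenting path remains; maximum flow = 21.
In the residual graph, reachable from Res: {Res}.
Min-cut edges: Res→J5 (7), Res→J2 (12), Res→J4 (2); capacity 7 + 12 + 2 = 21.
This cut is saturated, so no flow can exceed 21.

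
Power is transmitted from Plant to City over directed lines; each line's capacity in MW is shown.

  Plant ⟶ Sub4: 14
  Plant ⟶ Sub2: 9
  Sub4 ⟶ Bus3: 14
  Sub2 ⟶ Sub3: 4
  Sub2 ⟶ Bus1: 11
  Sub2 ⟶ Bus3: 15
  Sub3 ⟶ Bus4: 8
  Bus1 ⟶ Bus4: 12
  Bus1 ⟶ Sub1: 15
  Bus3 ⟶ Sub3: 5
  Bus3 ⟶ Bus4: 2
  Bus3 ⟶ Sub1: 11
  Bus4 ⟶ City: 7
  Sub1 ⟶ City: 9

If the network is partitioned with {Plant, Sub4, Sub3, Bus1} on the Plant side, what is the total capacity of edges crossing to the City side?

Edges leaving {Plant, Sub4, Sub3, Bus1}: Plant→Sub2 (9), Sub4→Bus3 (14), Sub3→Bus4 (8), Bus1→Bus4 (12), Bus1→Sub1 (15).
Cut capacity = 9 + 14 + 8 + 12 + 15 = 58.

58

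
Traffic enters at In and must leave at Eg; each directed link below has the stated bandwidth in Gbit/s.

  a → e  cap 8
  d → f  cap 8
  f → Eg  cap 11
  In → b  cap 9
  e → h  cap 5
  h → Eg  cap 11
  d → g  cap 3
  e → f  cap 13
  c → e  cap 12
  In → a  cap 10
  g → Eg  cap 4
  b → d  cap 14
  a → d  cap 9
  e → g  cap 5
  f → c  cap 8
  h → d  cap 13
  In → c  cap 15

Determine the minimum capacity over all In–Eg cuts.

Augment In→a→d→f→Eg: bottleneck 8, flow now 8.
Augment In→a→d→g→Eg: bottleneck 1, flow now 9.
Augment In→a→e→f→Eg: bottleneck 1, flow now 10.
Augment In→b→d→g→Eg: bottleneck 2, flow now 12.
Augment In→c→e→f→Eg: bottleneck 2, flow now 14.
Augment In→c→e→g→Eg: bottleneck 1, flow now 15.
Augment In→c→e→h→Eg: bottleneck 5, flow now 20.
No augmenting path remains; maximum flow = 20.
By max-flow min-cut, the minimum cut capacity equals the max flow.
In the residual graph, reachable from In: {In, a, b, c, d, e, f, g}.
Min-cut edges: e→h (5), f→Eg (11), g→Eg (4); capacity 5 + 11 + 4 = 20.

20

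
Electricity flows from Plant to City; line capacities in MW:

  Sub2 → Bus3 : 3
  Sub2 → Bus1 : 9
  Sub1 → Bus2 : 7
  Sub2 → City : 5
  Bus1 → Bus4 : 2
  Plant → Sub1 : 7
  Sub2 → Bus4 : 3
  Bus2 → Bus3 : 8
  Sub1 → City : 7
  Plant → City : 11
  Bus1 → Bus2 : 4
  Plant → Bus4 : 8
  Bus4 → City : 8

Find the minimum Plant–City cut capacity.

26

Augment Plant→City: bottleneck 11, flow now 11.
Augment Plant→Sub1→City: bottleneck 7, flow now 18.
Augment Plant→Bus4→City: bottleneck 8, flow now 26.
No augmenting path remains; maximum flow = 26.
By max-flow min-cut, the minimum cut capacity equals the max flow.
In the residual graph, reachable from Plant: {Plant}.
Min-cut edges: Plant→Sub1 (7), Plant→Bus4 (8), Plant→City (11); capacity 7 + 8 + 11 = 26.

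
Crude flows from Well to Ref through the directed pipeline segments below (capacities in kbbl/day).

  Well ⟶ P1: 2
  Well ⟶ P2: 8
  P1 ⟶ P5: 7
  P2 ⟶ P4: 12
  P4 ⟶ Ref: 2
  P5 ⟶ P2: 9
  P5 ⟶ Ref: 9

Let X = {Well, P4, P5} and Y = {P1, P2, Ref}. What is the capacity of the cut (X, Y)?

Edges leaving {Well, P4, P5}: Well→P1 (2), Well→P2 (8), P4→Ref (2), P5→P2 (9), P5→Ref (9).
Cut capacity = 2 + 8 + 2 + 9 + 9 = 30.

30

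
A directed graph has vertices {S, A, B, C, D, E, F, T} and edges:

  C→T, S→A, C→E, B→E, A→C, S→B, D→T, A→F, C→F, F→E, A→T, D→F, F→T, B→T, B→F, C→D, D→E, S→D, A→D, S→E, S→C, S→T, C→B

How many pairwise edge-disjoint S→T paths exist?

5

Assign every edge capacity 1; by Menger, the answer equals the max flow.
Path S→T (+1); total 1.
Path S→A→T (+1); total 2.
Path S→B→T (+1); total 3.
Path S→C→T (+1); total 4.
Path S→D→T (+1); total 5.
No residual S→T path; max flow = 5.
Certifying cut of size 5: {S→A, S→B, S→C, S→D, S→T}.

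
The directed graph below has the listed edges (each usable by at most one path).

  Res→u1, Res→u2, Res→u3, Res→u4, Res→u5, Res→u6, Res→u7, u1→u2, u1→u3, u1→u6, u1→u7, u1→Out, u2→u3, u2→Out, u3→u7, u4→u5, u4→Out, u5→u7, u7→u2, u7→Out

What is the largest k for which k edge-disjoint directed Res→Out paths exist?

Assign every edge capacity 1; by Menger, the answer equals the max flow.
Path Res→u1→Out (+1); total 1.
Path Res→u2→Out (+1); total 2.
Path Res→u4→Out (+1); total 3.
Path Res→u7→Out (+1); total 4.
No residual Res→Out path; max flow = 4.
Certifying cut of size 4: {Res→u1, Res→u4, u2→Out, u7→Out}.

4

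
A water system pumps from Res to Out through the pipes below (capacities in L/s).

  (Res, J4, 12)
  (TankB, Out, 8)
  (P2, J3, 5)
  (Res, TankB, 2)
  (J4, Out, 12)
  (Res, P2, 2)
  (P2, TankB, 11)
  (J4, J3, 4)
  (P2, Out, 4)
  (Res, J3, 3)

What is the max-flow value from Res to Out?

Augment Res→J4→Out: bottleneck 12, flow now 12.
Augment Res→P2→Out: bottleneck 2, flow now 14.
Augment Res→TankB→Out: bottleneck 2, flow now 16.
No augmenting path remains; maximum flow = 16.
In the residual graph, reachable from Res: {Res, J3}.
Min-cut edges: Res→J4 (12), Res→P2 (2), Res→TankB (2); capacity 12 + 2 + 2 = 16.
This cut is saturated, so no flow can exceed 16.

16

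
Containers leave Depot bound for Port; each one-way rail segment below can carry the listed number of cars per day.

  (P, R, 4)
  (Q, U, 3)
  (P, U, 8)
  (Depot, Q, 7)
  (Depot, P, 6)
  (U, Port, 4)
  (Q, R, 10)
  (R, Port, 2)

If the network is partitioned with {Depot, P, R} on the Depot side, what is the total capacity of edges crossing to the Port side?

17

Edges leaving {Depot, P, R}: Depot→Q (7), P→U (8), R→Port (2).
Cut capacity = 7 + 8 + 2 = 17.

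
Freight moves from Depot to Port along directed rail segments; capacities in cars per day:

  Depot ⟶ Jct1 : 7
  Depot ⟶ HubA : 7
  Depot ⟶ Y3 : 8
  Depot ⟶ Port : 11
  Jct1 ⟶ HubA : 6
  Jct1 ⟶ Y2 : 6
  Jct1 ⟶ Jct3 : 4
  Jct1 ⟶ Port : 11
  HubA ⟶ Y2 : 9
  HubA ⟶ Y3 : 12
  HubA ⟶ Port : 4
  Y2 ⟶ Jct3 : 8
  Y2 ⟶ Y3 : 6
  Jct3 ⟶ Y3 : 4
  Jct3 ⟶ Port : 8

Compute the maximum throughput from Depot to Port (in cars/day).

25

Augment Depot→Port: bottleneck 11, flow now 11.
Augment Depot→Jct1→Port: bottleneck 7, flow now 18.
Augment Depot→HubA→Port: bottleneck 4, flow now 22.
Augment Depot→HubA→Y2→Jct3→Port: bottleneck 3, flow now 25.
No augmenting path remains; maximum flow = 25.
In the residual graph, reachable from Depot: {Depot, Y3}.
Min-cut edges: Depot→Jct1 (7), Depot→HubA (7), Depot→Port (11); capacity 7 + 7 + 11 = 25.
This cut is saturated, so no flow can exceed 25.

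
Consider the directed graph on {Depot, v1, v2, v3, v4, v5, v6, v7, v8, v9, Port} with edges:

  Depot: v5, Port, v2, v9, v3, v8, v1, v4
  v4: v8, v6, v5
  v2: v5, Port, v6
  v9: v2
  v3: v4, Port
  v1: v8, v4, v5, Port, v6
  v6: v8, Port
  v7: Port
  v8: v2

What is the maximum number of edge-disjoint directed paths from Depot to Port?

5

Assign every edge capacity 1; by Menger, the answer equals the max flow.
Path Depot→Port (+1); total 1.
Path Depot→v1→Port (+1); total 2.
Path Depot→v2→Port (+1); total 3.
Path Depot→v3→Port (+1); total 4.
Path Depot→v4→v6→Port (+1); total 5.
No residual Depot→Port path; max flow = 5.
Certifying cut of size 5: {Depot→Port, Depot→v1, Depot→v3, v2→Port, v6→Port}.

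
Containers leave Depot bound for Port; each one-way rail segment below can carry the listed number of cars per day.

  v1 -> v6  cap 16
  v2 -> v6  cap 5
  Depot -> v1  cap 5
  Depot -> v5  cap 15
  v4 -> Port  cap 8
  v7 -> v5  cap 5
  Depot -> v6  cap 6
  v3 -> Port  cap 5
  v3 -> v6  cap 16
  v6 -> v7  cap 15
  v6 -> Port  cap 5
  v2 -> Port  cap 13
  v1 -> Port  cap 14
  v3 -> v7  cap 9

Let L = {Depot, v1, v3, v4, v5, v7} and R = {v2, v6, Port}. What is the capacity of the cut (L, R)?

65

Edges leaving {Depot, v1, v3, v4, v5, v7}: Depot→v6 (6), v1→v6 (16), v1→Port (14), v3→v6 (16), v3→Port (5), v4→Port (8).
Cut capacity = 6 + 16 + 14 + 16 + 5 + 8 = 65.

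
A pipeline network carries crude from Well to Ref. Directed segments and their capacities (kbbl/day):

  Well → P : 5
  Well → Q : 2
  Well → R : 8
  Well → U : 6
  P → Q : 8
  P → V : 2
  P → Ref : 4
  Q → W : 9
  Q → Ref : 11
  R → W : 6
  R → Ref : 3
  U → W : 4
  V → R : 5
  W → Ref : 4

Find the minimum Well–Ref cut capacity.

14

Augment Well→P→Ref: bottleneck 4, flow now 4.
Augment Well→Q→Ref: bottleneck 2, flow now 6.
Augment Well→R→Ref: bottleneck 3, flow now 9.
Augment Well→P→Q→Ref: bottleneck 1, flow now 10.
Augment Well→R→W→Ref: bottleneck 4, flow now 14.
No augmenting path remains; maximum flow = 14.
By max-flow min-cut, the minimum cut capacity equals the max flow.
In the residual graph, reachable from Well: {Well, R, U, W}.
Min-cut edges: Well→P (5), Well→Q (2), R→Ref (3), W→Ref (4); capacity 5 + 2 + 3 + 4 = 14.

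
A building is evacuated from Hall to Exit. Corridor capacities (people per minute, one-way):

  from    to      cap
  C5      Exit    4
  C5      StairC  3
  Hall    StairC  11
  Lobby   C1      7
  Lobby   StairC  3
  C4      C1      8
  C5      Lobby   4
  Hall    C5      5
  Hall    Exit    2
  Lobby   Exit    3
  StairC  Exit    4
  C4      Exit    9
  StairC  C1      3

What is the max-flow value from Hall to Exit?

Augment Hall→Exit: bottleneck 2, flow now 2.
Augment Hall→C5→Exit: bottleneck 4, flow now 6.
Augment Hall→StairC→Exit: bottleneck 4, flow now 10.
Augment Hall→C5→Lobby→Exit: bottleneck 1, flow now 11.
No augmenting path remains; maximum flow = 11.
In the residual graph, reachable from Hall: {Hall, StairC, C1}.
Min-cut edges: Hall→C5 (5), Hall→Exit (2), StairC→Exit (4); capacity 5 + 2 + 4 = 11.
This cut is saturated, so no flow can exceed 11.

11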